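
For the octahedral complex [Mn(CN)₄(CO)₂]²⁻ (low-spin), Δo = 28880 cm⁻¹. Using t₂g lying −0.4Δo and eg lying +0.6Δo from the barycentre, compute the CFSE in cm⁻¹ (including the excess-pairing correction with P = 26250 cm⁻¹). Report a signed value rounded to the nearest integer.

-5260

Ligand charges: 4×(-1) from CN⁻ and 2×(+0) from CO sum to -4; with overall charge -2, Mn is +2.
Mn²⁺: group 7, so d-count = 7 − 2 = 5.
The d⁵ electrons fill as t₂g⁵ eg⁰.
The orbital stabilization is -2.0Δo = -2.0 × 28880 = -57760 cm⁻¹.
Relative to high-spin t₂g³ eg² (0 paired), the low-spin configuration has 2 additional pairs, contributing +2 × 26250 = +52500 cm⁻¹.
Overall CFSE = -57760 + 52500 = -5260 cm⁻¹.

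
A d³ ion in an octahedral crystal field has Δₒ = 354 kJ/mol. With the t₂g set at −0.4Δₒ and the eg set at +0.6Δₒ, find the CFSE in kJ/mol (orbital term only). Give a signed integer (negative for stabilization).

For octahedral d³ the high- and low-spin configurations coincide.
Electron filling gives t₂g³ eg⁰.
Orbital CFSE = 3(-0.4) + 0(0.6) = -1.2Δₒ = -1.2 × 354 = -425 kJ/mol.

-425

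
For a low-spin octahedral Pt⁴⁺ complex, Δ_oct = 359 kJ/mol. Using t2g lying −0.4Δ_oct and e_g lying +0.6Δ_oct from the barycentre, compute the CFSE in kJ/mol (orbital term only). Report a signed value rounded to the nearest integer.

Pt⁴⁺: group 10, so d-count = 10 − 4 = 6.
Electron filling gives t2g^6 e_g^0.
The orbital stabilization is -2.4Δ_oct = -2.4 × 359 = -862 kJ/mol.

-862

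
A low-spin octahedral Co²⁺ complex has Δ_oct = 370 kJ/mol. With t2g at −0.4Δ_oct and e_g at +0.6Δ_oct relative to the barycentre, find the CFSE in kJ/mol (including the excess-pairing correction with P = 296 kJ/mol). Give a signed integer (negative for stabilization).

Group 9 minus oxidation state +2 gives a d⁷ configuration for Co²⁺.
Configuration: t2g^6 e_g^1.
CFSE(orbital) = 6×(-0.4Δ_oct) + 1×(0.6Δ_oct) = -1.8Δ_oct; with Δ_oct = 370 kJ/mol that is -666 kJ/mol.
High-spin d⁷ would be t2g^5 e_g^2 with 2 pairs; low-spin has 3, so 1 excess pair costs +1P = +296 kJ/mol.
Net CFSE = -666 + 296 = -370 kJ/mol.

-370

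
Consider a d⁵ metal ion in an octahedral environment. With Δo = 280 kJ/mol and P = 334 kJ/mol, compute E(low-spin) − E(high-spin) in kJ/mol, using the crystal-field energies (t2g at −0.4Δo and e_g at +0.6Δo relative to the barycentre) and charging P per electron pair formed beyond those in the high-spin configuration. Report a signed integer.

108

In the high-spin limit (t2g^3 e_g^2) the orbital term is 0.0Δo = 0 kJ/mol, with no excess pairing.
Low-spin t2g^5 e_g^0 gives -2.0Δo = -560 kJ/mol, but forming 2 extra pairs costs 2P = 668 kJ/mol, so E(LS) = -560 + 668 = 108 kJ/mol.
The difference is 108 − (0) = 108 kJ/mol, so high-spin lies lower.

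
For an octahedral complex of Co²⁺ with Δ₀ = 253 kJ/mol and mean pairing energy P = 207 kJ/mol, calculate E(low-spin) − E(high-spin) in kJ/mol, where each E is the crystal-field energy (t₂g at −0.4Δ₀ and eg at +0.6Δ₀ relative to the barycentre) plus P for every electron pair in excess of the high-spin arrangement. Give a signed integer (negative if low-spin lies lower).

Co²⁺: group 9, so d-count = 9 − 2 = 7.
High-spin: t₂g⁵ eg², CFSE = -0.8Δ₀ = -202 kJ/mol.
Low-spin t₂g⁶ eg¹ gives -1.8Δ₀ = -455 kJ/mol, but forming 1 extra pair costs 1P = 207 kJ/mol, so E(LS) = -455 + 207 = -248 kJ/mol.
Thus E(LS) − E(HS) = -46 kJ/mol.

-46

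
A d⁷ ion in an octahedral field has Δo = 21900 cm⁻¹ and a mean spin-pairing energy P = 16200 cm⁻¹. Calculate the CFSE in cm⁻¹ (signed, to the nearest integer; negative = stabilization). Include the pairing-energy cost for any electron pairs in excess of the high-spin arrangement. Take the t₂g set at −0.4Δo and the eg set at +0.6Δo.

-23220

Δo > P, so pairing is preferred: the ground state is low-spin.
Configuration: t₂g⁶ eg¹.
Orbital CFSE = -1.8Δo = -1.8 × 21900 = -39420 cm⁻¹.
Excess pairs vs high-spin: 3 − 2 = 1; pairing cost = +16200 cm⁻¹.
Net CFSE = -39420 + 16200 = -23220 cm⁻¹.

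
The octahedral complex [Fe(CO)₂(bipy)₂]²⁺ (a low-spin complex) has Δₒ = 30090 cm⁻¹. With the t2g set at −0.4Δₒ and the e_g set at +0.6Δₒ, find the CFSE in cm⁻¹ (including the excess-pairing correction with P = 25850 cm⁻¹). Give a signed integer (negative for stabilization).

-20516

Ligand charges: 2×(+0) from CO and 2×(+0) from bipy sum to +0; with overall charge +2, Fe is +2.
Fe²⁺: group 8, so d-count = 8 − 2 = 6.
Configuration: t2g^6 e_g^0.
Orbital CFSE = 6(-0.4) + 0(0.6) = -2.4Δₒ = -2.4 × 30090 = -72216 cm⁻¹.
Relative to high-spin t2g^4 e_g^2 (1 paired), the low-spin configuration has 2 additional pairs, contributing +2 × 25850 = +51700 cm⁻¹.
Combining: -72216 + 51700 = -20516 cm⁻¹.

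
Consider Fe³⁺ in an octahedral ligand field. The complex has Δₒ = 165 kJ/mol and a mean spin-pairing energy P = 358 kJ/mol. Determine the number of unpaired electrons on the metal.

5

Fe is in group 8, so Fe³⁺ is d⁵ (8 − 3 = 5).
Since Δₒ = 165 kJ/mol < P = 358 kJ/mol, the complex adopts the high-spin configuration.
Configuration: t₂g³ eg².
Unpaired electrons: 5.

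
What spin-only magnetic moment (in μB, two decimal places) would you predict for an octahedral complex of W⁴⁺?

Group 6 minus oxidation state +4 gives a d² configuration for W⁴⁺.
Configuration: t2g^2 e_g^0 → 2 unpaired electrons.
μ(spin-only) = √[2(2+2)] = √8 ≈ 2.83 μB.

2.83 μB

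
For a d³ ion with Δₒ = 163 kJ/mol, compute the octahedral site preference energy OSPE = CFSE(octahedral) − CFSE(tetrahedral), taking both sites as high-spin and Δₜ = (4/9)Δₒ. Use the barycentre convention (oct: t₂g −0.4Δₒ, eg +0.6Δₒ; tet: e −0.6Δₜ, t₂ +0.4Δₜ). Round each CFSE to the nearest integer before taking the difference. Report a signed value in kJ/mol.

In an octahedral site d³ (HS) is t₂g³ eg⁰, giving CFSE(oct) = -1.2Δₒ = -196 kJ/mol.
Tetrahedral: e² t₂¹, CFSE = 2(−0.6) + 1(+0.4) = -0.8Δₜ = -0.8 × (4/9) × 163 = -58 kJ/mol.
Subtracting, OSPE = -196 − (-58) = -138 kJ/mol.

-138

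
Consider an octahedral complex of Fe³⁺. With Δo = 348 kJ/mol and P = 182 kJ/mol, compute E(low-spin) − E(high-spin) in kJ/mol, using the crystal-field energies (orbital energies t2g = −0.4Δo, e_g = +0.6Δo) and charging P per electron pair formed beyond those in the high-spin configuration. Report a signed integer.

-332

Fe is in group 8, so Fe³⁺ is d⁵ (8 − 3 = 5).
High-spin d⁵ fills as t2g^3 e_g^2 with CFSE 3(−0.4) + 2(+0.6) = 0.0Δo = 0 kJ/mol.
Low-spin t2g^5 e_g^0 gives -2.0Δo = -696 kJ/mol, but forming 2 extra pairs costs 2P = 364 kJ/mol, so E(LS) = -696 + 364 = -332 kJ/mol.
The difference is -332 − (0) = -332 kJ/mol, so low-spin lies lower.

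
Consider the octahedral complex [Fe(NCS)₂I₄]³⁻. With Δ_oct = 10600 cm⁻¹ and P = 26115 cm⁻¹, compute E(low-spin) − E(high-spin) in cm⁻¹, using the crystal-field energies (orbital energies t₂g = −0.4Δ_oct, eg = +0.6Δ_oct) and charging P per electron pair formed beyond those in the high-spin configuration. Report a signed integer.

Ligand charges: 2×(-1) from NCS⁻ and 4×(-1) from I⁻ sum to -6; with overall charge -3, Fe is +3.
Fe is in group 8, so Fe³⁺ is d⁵ (8 − 3 = 5).
High-spin d⁵ fills as t₂g³ eg² with CFSE 3(−0.4) + 2(+0.6) = 0.0Δ_oct = 0 cm⁻¹.
For low-spin the configuration is t₂g⁵ eg⁰: orbital energy -2.0 × 10600 = -21200 cm⁻¹, and 2 additional pairs relative to high-spin add 52230 cm⁻¹, giving 31030 cm⁻¹.
E(LS) − E(HS) = 31030 − (0) = 31030 cm⁻¹.

31030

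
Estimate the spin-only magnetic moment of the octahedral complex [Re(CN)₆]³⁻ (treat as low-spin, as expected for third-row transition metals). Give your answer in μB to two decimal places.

2.83 μB

Each CN⁻ contributes -1; 6 × (-1) = -6. With overall charge -3, Re is in the +3 oxidation state.
Group 7 minus oxidation state +3 gives a d⁴ configuration for Re³⁺.
Configuration: t2g^4 e_g^0 → 2 unpaired electrons.
μ(spin-only) = √[2(2+2)] = √8 ≈ 2.83 μB.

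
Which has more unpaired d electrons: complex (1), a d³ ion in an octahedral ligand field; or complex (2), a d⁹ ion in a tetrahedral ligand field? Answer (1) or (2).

(1): t₂g³ eg⁰ → 3 unpaired.
(2): With tetrahedral geometry the complex is necessarily high-spin; e⁴ t₂⁵ → 1 unpaired.
So (1) has more unpaired electrons.

(1)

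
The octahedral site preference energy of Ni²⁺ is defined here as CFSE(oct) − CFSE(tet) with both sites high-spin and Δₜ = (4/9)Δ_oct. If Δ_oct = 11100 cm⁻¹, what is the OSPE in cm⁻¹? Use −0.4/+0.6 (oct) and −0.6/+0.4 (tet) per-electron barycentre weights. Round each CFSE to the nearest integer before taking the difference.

Ni sits in group 10; removing 2 electrons leaves Ni²⁺ with 10 − 2 = 8 d electrons.
In an octahedral site d⁸ (HS) is t₂g⁶ eg², giving CFSE(oct) = -1.2Δ_oct = -13320 cm⁻¹.
Tetrahedral e⁴ t₂⁴ gives -0.8Δₜ = -0.8 × (4/9) × 11100 = -3947 cm⁻¹.
Subtracting, OSPE = -13320 − (-3947) = -9373 cm⁻¹.

-9373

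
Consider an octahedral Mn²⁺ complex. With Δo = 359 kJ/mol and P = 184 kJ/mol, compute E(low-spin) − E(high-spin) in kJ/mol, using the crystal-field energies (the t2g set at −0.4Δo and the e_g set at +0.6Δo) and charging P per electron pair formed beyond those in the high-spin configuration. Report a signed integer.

-350

Group 7 minus oxidation state +2 gives a d⁵ configuration for Mn²⁺.
In the high-spin limit (t2g^3 e_g^2) the orbital term is 0.0Δo = 0 kJ/mol, with no excess pairing.
Low-spin t2g^5 e_g^0 gives -2.0Δo = -718 kJ/mol, but forming 2 extra pairs costs 2P = 368 kJ/mol, so E(LS) = -718 + 368 = -350 kJ/mol.
E(LS) − E(HS) = -350 − (0) = -350 kJ/mol.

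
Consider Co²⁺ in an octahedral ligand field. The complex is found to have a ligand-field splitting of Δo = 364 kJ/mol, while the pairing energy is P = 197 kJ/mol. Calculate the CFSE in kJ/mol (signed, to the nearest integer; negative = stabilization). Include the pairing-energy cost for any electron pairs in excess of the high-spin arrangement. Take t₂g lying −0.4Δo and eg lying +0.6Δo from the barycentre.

Co sits in group 9; removing 2 electrons leaves Co²⁺ with 9 − 2 = 7 d electrons.
With Δo > P the complex is low-spin.
That gives t₂g⁶ eg¹.
Orbital CFSE = -1.8Δo = -1.8 × 364 = -655 kJ/mol.
Excess pairs vs high-spin: 3 − 2 = 1; pairing cost = +197 kJ/mol.
Net CFSE = -655 + 197 = -458 kJ/mol.

-458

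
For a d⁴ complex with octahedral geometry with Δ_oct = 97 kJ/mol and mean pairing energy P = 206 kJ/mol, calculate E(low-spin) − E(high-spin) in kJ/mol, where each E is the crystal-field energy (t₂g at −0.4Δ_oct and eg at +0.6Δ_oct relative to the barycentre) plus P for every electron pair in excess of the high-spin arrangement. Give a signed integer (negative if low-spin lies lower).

In the high-spin limit (t₂g³ eg¹) the orbital term is -0.6Δ_oct = -58 kJ/mol, with no excess pairing.
Low-spin: t₂g⁴ eg⁰, orbital CFSE = -1.6Δ_oct = -155 kJ/mol; plus 1 excess pair × P = +206 kJ/mol; total 51 kJ/mol.
Thus E(LS) − E(HS) = 109 kJ/mol.

109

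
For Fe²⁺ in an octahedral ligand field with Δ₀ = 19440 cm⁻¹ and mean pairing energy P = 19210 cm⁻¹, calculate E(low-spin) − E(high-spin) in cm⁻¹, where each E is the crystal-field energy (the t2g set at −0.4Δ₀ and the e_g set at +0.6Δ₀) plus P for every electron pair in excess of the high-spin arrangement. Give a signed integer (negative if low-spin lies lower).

-460

Group 8 minus oxidation state +2 gives a d⁶ configuration for Fe²⁺.
High-spin: t2g^4 e_g^2, CFSE = -0.4Δ₀ = -7776 cm⁻¹.
For low-spin the configuration is t2g^6 e_g^0: orbital energy -2.4 × 19440 = -46656 cm⁻¹, and 2 additional pairs relative to high-spin add 38420 cm⁻¹, giving -8236 cm⁻¹.
The difference is -8236 − (-7776) = -460 cm⁻¹, so low-spin lies lower.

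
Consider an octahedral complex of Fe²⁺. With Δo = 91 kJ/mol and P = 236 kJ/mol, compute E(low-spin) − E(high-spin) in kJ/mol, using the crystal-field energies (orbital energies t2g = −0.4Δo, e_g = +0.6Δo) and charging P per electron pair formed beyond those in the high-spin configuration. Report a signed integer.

Fe sits in group 8; removing 2 electrons leaves Fe²⁺ with 8 − 2 = 6 d electrons.
High-spin d⁶ fills as t2g^4 e_g^2 with CFSE 4(−0.4) + 2(+0.6) = -0.4Δo = -36 kJ/mol.
Low-spin: t2g^6 e_g^0, orbital CFSE = -2.4Δo = -218 kJ/mol; plus 2 excess pairs × P = +472 kJ/mol; total 254 kJ/mol.
Thus E(LS) − E(HS) = 290 kJ/mol.

290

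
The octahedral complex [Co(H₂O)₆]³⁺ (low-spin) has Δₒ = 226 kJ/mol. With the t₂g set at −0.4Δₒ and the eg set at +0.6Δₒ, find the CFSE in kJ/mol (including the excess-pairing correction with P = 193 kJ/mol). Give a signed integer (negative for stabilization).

H₂O is neutral, so the +3 overall charge sits on Co: oxidation state +3.
Co is in group 9, so Co³⁺ is d⁶ (9 − 3 = 6).
Configuration: t₂g⁶ eg⁰.
Orbital CFSE = 6(-0.4) + 0(0.6) = -2.4Δₒ = -2.4 × 226 = -542 kJ/mol.
Pairing penalty: 3 pairs vs 1 in the high-spin reference → 2 extra × P = 386 kJ/mol.
Overall CFSE = -542 + 386 = -156 kJ/mol.

-156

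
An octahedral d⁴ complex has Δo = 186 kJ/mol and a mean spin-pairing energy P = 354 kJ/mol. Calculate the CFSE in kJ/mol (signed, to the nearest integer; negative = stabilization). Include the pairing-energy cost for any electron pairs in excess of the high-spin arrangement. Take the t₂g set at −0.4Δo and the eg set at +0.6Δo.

Δo < P, so pairing is avoided: the ground state is high-spin.
That gives t₂g³ eg¹.
Orbital CFSE = -0.6Δo = -0.6 × 186 = -112 kJ/mol.
High-spin has no excess pairs, so no pairing correction applies.

-112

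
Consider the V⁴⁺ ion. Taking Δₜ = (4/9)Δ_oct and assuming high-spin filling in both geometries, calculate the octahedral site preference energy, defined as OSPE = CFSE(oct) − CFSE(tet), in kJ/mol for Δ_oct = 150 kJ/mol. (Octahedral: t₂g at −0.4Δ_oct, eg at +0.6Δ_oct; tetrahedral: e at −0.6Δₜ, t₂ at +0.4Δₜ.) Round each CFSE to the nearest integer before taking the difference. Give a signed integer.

Group 5 minus oxidation state +4 gives a d¹ configuration for V⁴⁺.
Octahedral (high-spin): t2g^1 e_g^0, CFSE = 1(−0.4) + 0(+0.6) = -0.4Δ_oct = -0.4 × 150 = -60 kJ/mol.
Tetrahedral: e^1 t2^0, CFSE = 1(−0.6) + 0(+0.4) = -0.6Δₜ = -0.6 × (4/9) × 150 = -40 kJ/mol.
OSPE = CFSE(oct) − CFSE(tet) = -60 − (-40) = -20 kJ/mol.

-20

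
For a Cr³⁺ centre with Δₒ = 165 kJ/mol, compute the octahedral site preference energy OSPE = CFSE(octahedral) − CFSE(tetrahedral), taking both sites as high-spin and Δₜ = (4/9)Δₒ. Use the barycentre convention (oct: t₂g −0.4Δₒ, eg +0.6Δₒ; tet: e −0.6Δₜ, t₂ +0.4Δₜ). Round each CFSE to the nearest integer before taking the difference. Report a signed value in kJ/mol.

-139

Cr sits in group 6; removing 3 electrons leaves Cr³⁺ with 6 − 3 = 3 d electrons.
Octahedral (high-spin): t₂g³ eg⁰, CFSE = 3(−0.4) + 0(+0.6) = -1.2Δₒ = -1.2 × 165 = -198 kJ/mol.
Tetrahedral e² t₂¹ gives -0.8Δₜ = -0.8 × (4/9) × 165 = -59 kJ/mol.
OSPE = CFSE(oct) − CFSE(tet) = -198 − (-59) = -139 kJ/mol.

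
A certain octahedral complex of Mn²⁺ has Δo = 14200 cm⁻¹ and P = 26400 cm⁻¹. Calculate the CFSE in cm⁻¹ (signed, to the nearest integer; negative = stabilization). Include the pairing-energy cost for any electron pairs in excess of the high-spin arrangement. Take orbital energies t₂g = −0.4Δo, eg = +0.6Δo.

0

Mn²⁺: group 7, so d-count = 7 − 2 = 5.
Δo < P, so pairing is avoided: the ground state is high-spin.
Configuration: t₂g³ eg².
Orbital CFSE = 0.0Δo = 0.0 × 14200 = 0 cm⁻¹.
High-spin has no excess pairs, so no pairing correction applies.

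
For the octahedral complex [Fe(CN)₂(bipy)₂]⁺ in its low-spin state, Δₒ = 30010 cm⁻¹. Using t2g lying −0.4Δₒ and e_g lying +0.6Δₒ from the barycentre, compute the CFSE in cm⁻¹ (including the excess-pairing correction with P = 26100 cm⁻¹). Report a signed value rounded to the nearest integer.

-7820

Ligand charges: 2×(-1) from CN⁻ and 2×(+0) from bipy sum to -2; with overall charge +1, Fe is +3.
Group 8 minus oxidation state +3 gives a d⁵ configuration for Fe³⁺.
The d⁵ electrons fill as t2g^5 e_g^0.
Orbital CFSE = 5(-0.4) + 0(0.6) = -2.0Δₒ = -2.0 × 30010 = -60020 cm⁻¹.
Relative to high-spin t2g^3 e_g^2 (0 paired), the low-spin configuration has 2 additional pairs, contributing +2 × 26100 = +52200 cm⁻¹.
Combining: -60020 + 52200 = -7820 cm⁻¹.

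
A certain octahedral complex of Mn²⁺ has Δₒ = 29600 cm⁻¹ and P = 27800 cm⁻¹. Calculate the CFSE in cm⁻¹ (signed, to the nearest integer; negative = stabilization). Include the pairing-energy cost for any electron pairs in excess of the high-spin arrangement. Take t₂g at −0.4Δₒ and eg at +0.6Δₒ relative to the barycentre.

Mn²⁺: group 7, so d-count = 7 − 2 = 5.
Here Δₒ > P (29600 > 27800), so the low-spin state is favoured.
Configuration: t₂g⁵ eg⁰.
Orbital CFSE = -2.0Δₒ = -2.0 × 29600 = -59200 cm⁻¹.
Excess pairs vs high-spin: 2 − 0 = 2; pairing cost = +55600 cm⁻¹.
Net CFSE = -59200 + 55600 = -3600 cm⁻¹.

-3600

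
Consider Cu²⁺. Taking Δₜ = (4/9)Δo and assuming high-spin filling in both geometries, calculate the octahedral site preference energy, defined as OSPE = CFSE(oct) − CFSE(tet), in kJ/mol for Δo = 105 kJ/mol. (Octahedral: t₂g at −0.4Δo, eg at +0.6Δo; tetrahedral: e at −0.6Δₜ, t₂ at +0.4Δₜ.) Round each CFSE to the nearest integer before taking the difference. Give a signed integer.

Cu sits in group 11; removing 2 electrons leaves Cu²⁺ with 11 − 2 = 9 d electrons.
In an octahedral site d⁹ (HS) is t2g^6 e_g^3, giving CFSE(oct) = -0.6Δo = -63 kJ/mol.
In a tetrahedral site the filling is e^4 t2^5: CFSE(tet) = -0.4Δₜ = -0.4 × (4/9)(105) = -19 kJ/mol.
OSPE = -63 − (-19) = -44 kJ/mol.

-44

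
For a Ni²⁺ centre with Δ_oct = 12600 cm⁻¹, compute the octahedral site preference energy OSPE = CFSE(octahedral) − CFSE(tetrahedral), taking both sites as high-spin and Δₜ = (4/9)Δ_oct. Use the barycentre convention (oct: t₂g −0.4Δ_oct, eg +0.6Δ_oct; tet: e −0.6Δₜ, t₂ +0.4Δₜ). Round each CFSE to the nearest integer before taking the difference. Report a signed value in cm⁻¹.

-10640

Ni²⁺: group 10, so d-count = 10 − 2 = 8.
Octahedral high-spin t₂g⁶ eg²: CFSE = -1.2 × 12600 = -15120 cm⁻¹.
Tetrahedral e⁴ t₂⁴ gives -0.8Δₜ = -0.8 × (4/9) × 12600 = -4480 cm⁻¹.
OSPE = -15120 − (-4480) = -10640 cm⁻¹.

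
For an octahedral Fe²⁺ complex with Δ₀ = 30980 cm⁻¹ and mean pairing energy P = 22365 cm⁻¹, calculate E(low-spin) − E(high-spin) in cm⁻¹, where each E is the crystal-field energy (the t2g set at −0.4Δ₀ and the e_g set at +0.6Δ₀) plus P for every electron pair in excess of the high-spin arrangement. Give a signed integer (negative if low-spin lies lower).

Group 8 minus oxidation state +2 gives a d⁶ configuration for Fe²⁺.
High-spin: t2g^4 e_g^2, CFSE = -0.4Δ₀ = -12392 cm⁻¹.
For low-spin the configuration is t2g^6 e_g^0: orbital energy -2.4 × 30980 = -74352 cm⁻¹, and 2 additional pairs relative to high-spin add 44730 cm⁻¹, giving -29622 cm⁻¹.
Thus E(LS) − E(HS) = -17230 cm⁻¹.

-17230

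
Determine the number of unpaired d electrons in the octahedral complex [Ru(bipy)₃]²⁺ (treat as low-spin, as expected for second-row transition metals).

0

bipy is neutral, so the +2 overall charge sits on Ru: oxidation state +2.
Group 8 minus oxidation state +2 gives a d⁶ configuration for Ru²⁺.
Configuration: t₂g⁶ eg⁰, giving 0 unpaired electrons.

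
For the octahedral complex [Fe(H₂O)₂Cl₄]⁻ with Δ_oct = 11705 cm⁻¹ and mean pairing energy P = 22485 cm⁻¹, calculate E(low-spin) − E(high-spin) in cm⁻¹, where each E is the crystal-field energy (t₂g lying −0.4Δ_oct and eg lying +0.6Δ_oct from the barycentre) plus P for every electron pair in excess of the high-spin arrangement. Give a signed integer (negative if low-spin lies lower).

Ligand charges: 2×(+0) from H₂O and 4×(-1) from Cl⁻ sum to -4; with overall charge -1, Fe is +3.
Fe³⁺: group 8, so d-count = 8 − 3 = 5.
In the high-spin limit (t₂g³ eg²) the orbital term is 0.0Δ_oct = 0 cm⁻¹, with no excess pairing.
Low-spin: t₂g⁵ eg⁰, orbital CFSE = -2.0Δ_oct = -23410 cm⁻¹; plus 2 excess pairs × P = +44970 cm⁻¹; total 21560 cm⁻¹.
Thus E(LS) − E(HS) = 21560 cm⁻¹.

21560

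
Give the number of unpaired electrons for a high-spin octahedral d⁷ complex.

Configuration: t₂g⁵ eg², giving 3 unpaired electrons.

3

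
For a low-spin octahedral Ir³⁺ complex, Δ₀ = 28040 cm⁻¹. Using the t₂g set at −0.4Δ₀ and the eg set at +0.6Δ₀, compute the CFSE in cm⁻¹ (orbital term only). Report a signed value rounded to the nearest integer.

-67296

Group 9 minus oxidation state +3 gives a d⁶ configuration for Ir³⁺.
Configuration: t₂g⁶ eg⁰.
The orbital stabilization is -2.4Δ₀ = -2.4 × 28040 = -67296 cm⁻¹.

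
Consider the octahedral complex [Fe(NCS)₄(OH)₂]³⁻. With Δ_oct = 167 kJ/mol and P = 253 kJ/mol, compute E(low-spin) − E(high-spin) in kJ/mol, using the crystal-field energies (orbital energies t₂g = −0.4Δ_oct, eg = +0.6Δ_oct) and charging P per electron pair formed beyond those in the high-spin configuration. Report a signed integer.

172

Ligand charges: 4×(-1) from NCS⁻ and 2×(-1) from OH⁻ sum to -6; with overall charge -3, Fe is +3.
Fe³⁺: group 8, so d-count = 8 − 3 = 5.
High-spin d⁵ fills as t₂g³ eg² with CFSE 3(−0.4) + 2(+0.6) = 0.0Δ_oct = 0 kJ/mol.
Low-spin: t₂g⁵ eg⁰, orbital CFSE = -2.0Δ_oct = -334 kJ/mol; plus 2 excess pairs × P = +506 kJ/mol; total 172 kJ/mol.
Thus E(LS) − E(HS) = 172 kJ/mol.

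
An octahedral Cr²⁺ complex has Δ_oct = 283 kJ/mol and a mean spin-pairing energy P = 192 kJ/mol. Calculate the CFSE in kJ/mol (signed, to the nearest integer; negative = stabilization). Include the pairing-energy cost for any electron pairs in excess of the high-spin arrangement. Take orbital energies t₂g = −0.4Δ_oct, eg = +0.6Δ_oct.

Cr sits in group 6; removing 2 electrons leaves Cr²⁺ with 6 − 2 = 4 d electrons.
With Δ_oct > P the complex is low-spin.
Configuration: t₂g⁴ eg⁰.
Orbital CFSE = -1.6Δ_oct = -1.6 × 283 = -453 kJ/mol.
Excess pairs vs high-spin: 1 − 0 = 1; pairing cost = +192 kJ/mol.
Net CFSE = -453 + 192 = -261 kJ/mol.

-261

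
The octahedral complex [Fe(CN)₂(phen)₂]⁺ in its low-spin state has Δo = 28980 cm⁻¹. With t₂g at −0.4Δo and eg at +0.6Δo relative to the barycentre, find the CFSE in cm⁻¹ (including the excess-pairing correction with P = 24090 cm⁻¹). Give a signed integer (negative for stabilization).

-9780

Ligand charges: 2×(-1) from CN⁻ and 2×(+0) from phen sum to -2; with overall charge +1, Fe is +3.
Fe³⁺: group 8, so d-count = 8 − 3 = 5.
Electron filling gives t₂g⁵ eg⁰.
Orbital CFSE = 5(-0.4) + 0(0.6) = -2.0Δo = -2.0 × 28980 = -57960 cm⁻¹.
Relative to high-spin t₂g³ eg² (0 paired), the low-spin configuration has 2 additional pairs, contributing +2 × 24090 = +48180 cm⁻¹.
Combining: -57960 + 48180 = -9780 cm⁻¹.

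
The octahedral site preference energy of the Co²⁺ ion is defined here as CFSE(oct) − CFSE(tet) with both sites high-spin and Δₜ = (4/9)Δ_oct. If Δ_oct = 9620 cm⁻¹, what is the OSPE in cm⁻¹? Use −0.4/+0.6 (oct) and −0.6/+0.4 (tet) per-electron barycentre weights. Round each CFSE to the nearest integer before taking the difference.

-2565

Group 9 minus oxidation state +2 gives a d⁷ configuration for Co²⁺.
In an octahedral site d⁷ (HS) is t2g^5 e_g^2, giving CFSE(oct) = -0.8Δ_oct = -7696 cm⁻¹.
Tetrahedral e^4 t2^3 gives -1.2Δₜ = -1.2 × (4/9) × 9620 = -5131 cm⁻¹.
OSPE = -7696 − (-5131) = -2565 cm⁻¹.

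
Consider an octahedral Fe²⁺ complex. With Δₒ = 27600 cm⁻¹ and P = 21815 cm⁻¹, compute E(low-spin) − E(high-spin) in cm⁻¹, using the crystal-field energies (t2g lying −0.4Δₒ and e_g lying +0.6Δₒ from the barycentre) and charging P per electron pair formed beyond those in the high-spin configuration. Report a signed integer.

Group 8 minus oxidation state +2 gives a d⁶ configuration for Fe²⁺.
High-spin: t2g^4 e_g^2, CFSE = -0.4Δₒ = -11040 cm⁻¹.
Low-spin t2g^6 e_g^0 gives -2.4Δₒ = -66240 cm⁻¹, but forming 2 extra pairs costs 2P = 43630 cm⁻¹, so E(LS) = -66240 + 43630 = -22610 cm⁻¹.
The difference is -22610 − (-11040) = -11570 cm⁻¹, so low-spin lies lower.

-11570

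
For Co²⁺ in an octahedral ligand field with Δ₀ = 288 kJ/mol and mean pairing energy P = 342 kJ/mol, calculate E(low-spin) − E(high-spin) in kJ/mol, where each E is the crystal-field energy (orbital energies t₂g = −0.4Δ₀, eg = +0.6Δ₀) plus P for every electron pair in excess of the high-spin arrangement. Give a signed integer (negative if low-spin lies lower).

Group 9 minus oxidation state +2 gives a d⁷ configuration for Co²⁺.
In the high-spin limit (t₂g⁵ eg²) the orbital term is -0.8Δ₀ = -230 kJ/mol, with no excess pairing.
For low-spin the configuration is t₂g⁶ eg¹: orbital energy -1.8 × 288 = -518 kJ/mol, and 1 additional pair relative to high-spin adds 342 kJ/mol, giving -176 kJ/mol.
Thus E(LS) − E(HS) = 54 kJ/mol.

54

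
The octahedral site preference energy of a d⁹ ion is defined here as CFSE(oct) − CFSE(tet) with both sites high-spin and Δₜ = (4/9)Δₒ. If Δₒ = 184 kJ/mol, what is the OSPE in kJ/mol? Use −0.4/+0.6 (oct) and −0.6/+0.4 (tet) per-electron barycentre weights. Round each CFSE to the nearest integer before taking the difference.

-77

Octahedral (high-spin): t₂g⁶ eg³, CFSE = 6(−0.4) + 3(+0.6) = -0.6Δₒ = -0.6 × 184 = -110 kJ/mol.
In a tetrahedral site the filling is e⁴ t₂⁵: CFSE(tet) = -0.4Δₜ = -0.4 × (4/9)(184) = -33 kJ/mol.
Subtracting, OSPE = -110 − (-33) = -77 kJ/mol.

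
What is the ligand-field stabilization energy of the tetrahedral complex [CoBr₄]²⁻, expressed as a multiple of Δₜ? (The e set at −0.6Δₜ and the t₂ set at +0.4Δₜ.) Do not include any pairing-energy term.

-1.2 Δₜ

Each Br⁻ contributes -1; 4 × (-1) = -4. With overall charge -2, Co is in the +2 oxidation state.
Group 9 minus oxidation state +2 gives a d⁷ configuration for Co²⁺.
Tetrahedral splitting is small, so the complex is high-spin.
Configuration: e⁴ t₂³.
CFSE = 4(-0.6Δₜ) + 3(0.4Δₜ) = -2.4Δₜ + 1.2Δₜ = -1.2Δₜ.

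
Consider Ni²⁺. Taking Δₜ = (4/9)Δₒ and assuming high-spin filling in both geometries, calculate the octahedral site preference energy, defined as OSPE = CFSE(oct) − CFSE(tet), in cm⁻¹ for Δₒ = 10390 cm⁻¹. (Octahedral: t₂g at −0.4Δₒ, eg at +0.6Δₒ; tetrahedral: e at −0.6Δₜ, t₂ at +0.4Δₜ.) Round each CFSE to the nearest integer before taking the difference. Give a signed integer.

-8774

Ni sits in group 10; removing 2 electrons leaves Ni²⁺ with 10 − 2 = 8 d electrons.
In an octahedral site d⁸ (HS) is t2g^6 e_g^2, giving CFSE(oct) = -1.2Δₒ = -12468 cm⁻¹.
Tetrahedral e^4 t2^4 gives -0.8Δₜ = -0.8 × (4/9) × 10390 = -3694 cm⁻¹.
Subtracting, OSPE = -12468 − (-3694) = -8774 cm⁻¹.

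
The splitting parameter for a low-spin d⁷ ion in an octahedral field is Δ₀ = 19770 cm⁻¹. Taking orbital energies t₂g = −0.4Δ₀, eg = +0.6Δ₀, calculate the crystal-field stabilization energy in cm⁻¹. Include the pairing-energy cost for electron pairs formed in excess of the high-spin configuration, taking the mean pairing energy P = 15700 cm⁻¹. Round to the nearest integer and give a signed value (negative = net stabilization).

The d⁷ electrons fill as t₂g⁶ eg¹.
The orbital stabilization is -1.8Δ₀ = -1.8 × 19770 = -35586 cm⁻¹.
Pairing penalty: 3 pairs vs 2 in the high-spin reference → 1 extra × P = 15700 cm⁻¹.
Net CFSE = -35586 + 15700 = -19886 cm⁻¹.

-19886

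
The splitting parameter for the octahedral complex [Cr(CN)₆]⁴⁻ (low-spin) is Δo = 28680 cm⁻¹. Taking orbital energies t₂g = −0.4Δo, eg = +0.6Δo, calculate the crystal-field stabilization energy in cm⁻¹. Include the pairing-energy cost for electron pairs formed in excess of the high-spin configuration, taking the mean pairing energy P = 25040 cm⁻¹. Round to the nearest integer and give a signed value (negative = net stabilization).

Each CN⁻ contributes -1; 6 × (-1) = -6. With overall charge -4, Cr is in the +2 oxidation state.
Cr sits in group 6; removing 2 electrons leaves Cr²⁺ with 6 − 2 = 4 d electrons.
Configuration: t₂g⁴ eg⁰.
Orbital CFSE = 4(-0.4) + 0(0.6) = -1.6Δo = -1.6 × 28680 = -45888 cm⁻¹.
High-spin d⁴ would be t₂g³ eg¹ with 0 pairs; low-spin has 1, so 1 excess pair costs +1P = +25040 cm⁻¹.
Net CFSE = -45888 + 25040 = -20848 cm⁻¹.

-20848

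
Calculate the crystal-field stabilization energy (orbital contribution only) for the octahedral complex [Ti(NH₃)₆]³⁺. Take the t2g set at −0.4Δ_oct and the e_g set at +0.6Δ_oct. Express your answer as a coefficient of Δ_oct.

-0.4 Δ_oct

NH₃ is neutral, so the +3 overall charge sits on Ti: oxidation state +3.
Ti is in group 4, so Ti³⁺ is d¹ (4 − 3 = 1).
Configuration: t2g^1 e_g^0.
CFSE = 1(-0.4Δ_oct) + 0(0.6Δ_oct) = -0.4Δ_oct + 0.0Δ_oct = -0.4Δ_oct.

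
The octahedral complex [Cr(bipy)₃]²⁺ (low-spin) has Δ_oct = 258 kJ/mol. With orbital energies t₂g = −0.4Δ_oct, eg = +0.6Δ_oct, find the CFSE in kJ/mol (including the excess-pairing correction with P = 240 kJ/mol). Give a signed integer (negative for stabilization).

-173

bipy is neutral, so the +2 overall charge sits on Cr: oxidation state +2.
Cr²⁺: group 6, so d-count = 6 − 2 = 4.
Electron filling gives t₂g⁴ eg⁰.
The orbital stabilization is -1.6Δ_oct = -1.6 × 258 = -413 kJ/mol.
Relative to high-spin t₂g³ eg¹ (0 paired), the low-spin configuration has 1 additional pair, contributing +1 × 240 = +240 kJ/mol.
Combining: -413 + 240 = -173 kJ/mol.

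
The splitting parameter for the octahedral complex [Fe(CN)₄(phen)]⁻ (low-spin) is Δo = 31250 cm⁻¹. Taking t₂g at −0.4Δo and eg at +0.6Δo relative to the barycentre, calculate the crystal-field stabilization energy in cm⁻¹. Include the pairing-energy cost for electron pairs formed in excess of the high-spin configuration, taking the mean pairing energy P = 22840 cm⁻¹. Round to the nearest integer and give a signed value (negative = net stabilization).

-16820

Ligand charges: 4×(-1) from CN⁻ and 1×(+0) from phen sum to -4; with overall charge -1, Fe is +3.
Group 8 minus oxidation state +3 gives a d⁵ configuration for Fe³⁺.
The d⁵ electrons fill as t₂g⁵ eg⁰.
Orbital CFSE = 5(-0.4) + 0(0.6) = -2.0Δo = -2.0 × 31250 = -62500 cm⁻¹.
Relative to high-spin t₂g³ eg² (0 paired), the low-spin configuration has 2 additional pairs, contributing +2 × 22840 = +45680 cm⁻¹.
Overall CFSE = -62500 + 45680 = -16820 cm⁻¹.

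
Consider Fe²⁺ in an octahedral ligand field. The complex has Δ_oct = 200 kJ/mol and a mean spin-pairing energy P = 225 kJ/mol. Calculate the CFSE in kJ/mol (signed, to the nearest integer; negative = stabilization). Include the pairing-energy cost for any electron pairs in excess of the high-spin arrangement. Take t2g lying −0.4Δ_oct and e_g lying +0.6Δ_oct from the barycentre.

-80

Fe sits in group 8; removing 2 electrons leaves Fe²⁺ with 8 − 2 = 6 d electrons.
Since Δ_oct = 200 kJ/mol < P = 225 kJ/mol, the complex adopts the high-spin configuration.
Configuration: t2g^4 e_g^2.
Orbital CFSE = -0.4Δ_oct = -0.4 × 200 = -80 kJ/mol.
High-spin has no excess pairs, so no pairing correction applies.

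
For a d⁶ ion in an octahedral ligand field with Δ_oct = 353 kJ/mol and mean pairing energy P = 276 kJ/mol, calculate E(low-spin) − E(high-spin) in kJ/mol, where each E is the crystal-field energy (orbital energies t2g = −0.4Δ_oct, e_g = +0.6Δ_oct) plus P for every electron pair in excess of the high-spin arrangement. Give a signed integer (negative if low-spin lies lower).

In the high-spin limit (t2g^4 e_g^2) the orbital term is -0.4Δ_oct = -141 kJ/mol, with no excess pairing.
Low-spin: t2g^6 e_g^0, orbital CFSE = -2.4Δ_oct = -847 kJ/mol; plus 2 excess pairs × P = +552 kJ/mol; total -295 kJ/mol.
The difference is -295 − (-141) = -154 kJ/mol, so low-spin lies lower.

-154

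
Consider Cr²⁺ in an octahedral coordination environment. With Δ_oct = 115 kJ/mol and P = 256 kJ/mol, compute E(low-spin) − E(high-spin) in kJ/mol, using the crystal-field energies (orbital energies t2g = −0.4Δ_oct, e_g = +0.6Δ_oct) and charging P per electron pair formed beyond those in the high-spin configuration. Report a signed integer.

141

Cr²⁺: group 6, so d-count = 6 − 2 = 4.
High-spin: t2g^3 e_g^1, CFSE = -0.6Δ_oct = -69 kJ/mol.
Low-spin t2g^4 e_g^0 gives -1.6Δ_oct = -184 kJ/mol, but forming 1 extra pair costs 1P = 256 kJ/mol, so E(LS) = -184 + 256 = 72 kJ/mol.
Thus E(LS) − E(HS) = 141 kJ/mol.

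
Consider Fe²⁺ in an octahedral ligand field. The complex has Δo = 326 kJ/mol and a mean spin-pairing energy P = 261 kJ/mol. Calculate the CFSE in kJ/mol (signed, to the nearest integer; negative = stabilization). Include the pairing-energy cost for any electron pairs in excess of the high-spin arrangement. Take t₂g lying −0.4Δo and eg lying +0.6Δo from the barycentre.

Fe is in group 8, so Fe²⁺ is d⁶ (8 − 2 = 6).
Here Δo > P (326 > 261), so the low-spin state is favoured.
That gives t₂g⁶ eg⁰.
Orbital CFSE = -2.4Δo = -2.4 × 326 = -782 kJ/mol.
Excess pairs vs high-spin: 3 − 1 = 2; pairing cost = +522 kJ/mol.
Net CFSE = -782 + 522 = -260 kJ/mol.

-260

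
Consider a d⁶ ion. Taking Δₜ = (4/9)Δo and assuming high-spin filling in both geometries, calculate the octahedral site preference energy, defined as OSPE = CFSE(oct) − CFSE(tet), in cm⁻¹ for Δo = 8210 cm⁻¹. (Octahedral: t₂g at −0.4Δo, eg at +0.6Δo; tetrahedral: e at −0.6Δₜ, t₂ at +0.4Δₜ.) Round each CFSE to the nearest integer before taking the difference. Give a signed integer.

-1095

In an octahedral site d⁶ (HS) is t₂g⁴ eg², giving CFSE(oct) = -0.4Δo = -3284 cm⁻¹.
In a tetrahedral site the filling is e³ t₂³: CFSE(tet) = -0.6Δₜ = -0.6 × (4/9)(8210) = -2189 cm⁻¹.
OSPE = -3284 − (-2189) = -1095 cm⁻¹.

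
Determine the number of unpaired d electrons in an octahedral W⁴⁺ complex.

W sits in group 6; removing 4 electrons leaves W⁴⁺ with 6 − 4 = 2 d electrons.
For octahedral d² the high- and low-spin configurations coincide.
Configuration: t₂g² eg⁰, giving 2 unpaired electrons.

2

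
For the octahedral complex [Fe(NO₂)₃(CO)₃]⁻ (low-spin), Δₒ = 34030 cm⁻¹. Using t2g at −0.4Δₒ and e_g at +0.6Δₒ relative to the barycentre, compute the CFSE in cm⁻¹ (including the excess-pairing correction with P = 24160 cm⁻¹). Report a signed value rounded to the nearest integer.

Ligand charges: 3×(-1) from NO₂⁻ and 3×(+0) from CO sum to -3; with overall charge -1, Fe is +2.
Fe²⁺: group 8, so d-count = 8 − 2 = 6.
Configuration: t2g^6 e_g^0.
Orbital CFSE = 6(-0.4) + 0(0.6) = -2.4Δₒ = -2.4 × 34030 = -81672 cm⁻¹.
High-spin d⁶ would be t2g^4 e_g^2 with 1 pair; low-spin has 3, so 2 excess pairs cost +2P = +48320 cm⁻¹.
Combining: -81672 + 48320 = -33352 cm⁻¹.

-33352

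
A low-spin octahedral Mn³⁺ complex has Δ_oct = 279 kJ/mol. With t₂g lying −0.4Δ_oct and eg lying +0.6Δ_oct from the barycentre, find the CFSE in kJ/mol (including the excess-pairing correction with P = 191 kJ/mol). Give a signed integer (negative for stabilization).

Group 7 minus oxidation state +3 gives a d⁴ configuration for Mn³⁺.
Configuration: t₂g⁴ eg⁰.
CFSE(orbital) = 4×(-0.4Δ_oct) + 0×(0.6Δ_oct) = -1.6Δ_oct; with Δ_oct = 279 kJ/mol that is -446 kJ/mol.
High-spin d⁴ would be t₂g³ eg¹ with 0 pairs; low-spin has 1, so 1 excess pair costs +1P = +191 kJ/mol.
Combining: -446 + 191 = -255 kJ/mol.

-255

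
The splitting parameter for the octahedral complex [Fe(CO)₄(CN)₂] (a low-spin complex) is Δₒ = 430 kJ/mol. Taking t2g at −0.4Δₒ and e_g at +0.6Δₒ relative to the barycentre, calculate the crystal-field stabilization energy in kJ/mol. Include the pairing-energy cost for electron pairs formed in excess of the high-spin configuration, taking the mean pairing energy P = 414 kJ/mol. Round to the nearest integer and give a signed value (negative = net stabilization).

-204

Ligand charges: 4×(+0) from CO and 2×(-1) from CN⁻ sum to -2; with overall charge +0, Fe is +2.
Fe sits in group 8; removing 2 electrons leaves Fe²⁺ with 8 − 2 = 6 d electrons.
The d⁶ electrons fill as t2g^6 e_g^0.
CFSE(orbital) = 6×(-0.4Δₒ) + 0×(0.6Δₒ) = -2.4Δₒ; with Δₒ = 430 kJ/mol that is -1032 kJ/mol.
Pairing penalty: 3 pairs vs 1 in the high-spin reference → 2 extra × P = 828 kJ/mol.
Combining: -1032 + 828 = -204 kJ/mol.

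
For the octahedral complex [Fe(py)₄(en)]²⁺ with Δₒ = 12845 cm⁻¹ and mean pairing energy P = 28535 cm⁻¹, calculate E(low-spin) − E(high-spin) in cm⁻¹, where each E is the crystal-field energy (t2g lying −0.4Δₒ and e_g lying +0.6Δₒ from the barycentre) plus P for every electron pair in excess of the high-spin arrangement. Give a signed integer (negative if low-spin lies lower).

Ligand charges: 4×(+0) from py and 1×(+0) from en sum to +0; with overall charge +2, Fe is +2.
Group 8 minus oxidation state +2 gives a d⁶ configuration for Fe²⁺.
High-spin d⁶ fills as t2g^4 e_g^2 with CFSE 4(−0.4) + 2(+0.6) = -0.4Δₒ = -5138 cm⁻¹.
For low-spin the configuration is t2g^6 e_g^0: orbital energy -2.4 × 12845 = -30828 cm⁻¹, and 2 additional pairs relative to high-spin add 57070 cm⁻¹, giving 26242 cm⁻¹.
The difference is 26242 − (-5138) = 31380 cm⁻¹, so high-spin lies lower.

31380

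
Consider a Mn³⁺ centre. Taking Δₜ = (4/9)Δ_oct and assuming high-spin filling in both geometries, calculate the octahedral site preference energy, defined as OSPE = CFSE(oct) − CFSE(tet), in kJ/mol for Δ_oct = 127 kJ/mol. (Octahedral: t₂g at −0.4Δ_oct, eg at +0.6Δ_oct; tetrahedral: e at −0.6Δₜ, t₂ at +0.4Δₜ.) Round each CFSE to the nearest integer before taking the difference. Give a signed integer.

-53

Group 7 minus oxidation state +3 gives a d⁴ configuration for Mn³⁺.
Octahedral high-spin t₂g³ eg¹: CFSE = -0.6 × 127 = -76 kJ/mol.
Tetrahedral: e² t₂², CFSE = 2(−0.6) + 2(+0.4) = -0.4Δₜ = -0.4 × (4/9) × 127 = -23 kJ/mol.
OSPE = CFSE(oct) − CFSE(tet) = -76 − (-23) = -53 kJ/mol.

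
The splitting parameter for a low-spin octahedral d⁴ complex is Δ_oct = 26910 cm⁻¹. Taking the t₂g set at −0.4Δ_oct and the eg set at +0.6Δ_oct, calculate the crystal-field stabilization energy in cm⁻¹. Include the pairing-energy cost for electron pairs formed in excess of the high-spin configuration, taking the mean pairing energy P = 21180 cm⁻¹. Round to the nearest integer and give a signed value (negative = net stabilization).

-21876

Configuration: t₂g⁴ eg⁰.
Orbital CFSE = 4(-0.4) + 0(0.6) = -1.6Δ_oct = -1.6 × 26910 = -43056 cm⁻¹.
Pairing penalty: 1 pair vs 0 in the high-spin reference → 1 extra × P = 21180 cm⁻¹.
Overall CFSE = -43056 + 21180 = -21876 cm⁻¹.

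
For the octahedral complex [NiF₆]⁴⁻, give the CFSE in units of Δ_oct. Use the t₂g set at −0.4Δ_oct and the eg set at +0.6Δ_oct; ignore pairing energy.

Each F⁻ contributes -1; 6 × (-1) = -6. With overall charge -4, Ni is in the +2 oxidation state.
Group 10 minus oxidation state +2 gives a d⁸ configuration for Ni²⁺.
Configuration: t₂g⁶ eg².
CFSE = 6(-0.4Δ_oct) + 2(0.6Δ_oct) = -2.4Δ_oct + 1.2Δ_oct = -1.2Δ_oct.

-1.2 Δ_oct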